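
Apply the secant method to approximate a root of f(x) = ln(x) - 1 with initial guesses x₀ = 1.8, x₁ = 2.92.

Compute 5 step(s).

f(x) = ln(x) - 1
x₀ = 1.8, x₁ = 2.92

Secant formula: x_{n+1} = x_n - f(x_n)(x_n - x_{n-1})/(f(x_n) - f(x_{n-1}))

Iteration 1:
  f(1.800000) = -0.412213
  f(2.920000) = 0.071584
  x_2 = 2.920000 - 0.071584×(2.920000 - 1.800000)/(0.071584 - (-0.412213))
       = 2.754282
Iteration 2:
  f(2.920000) = 0.071584
  f(2.754282) = 0.013157
  x_3 = 2.754282 - 0.013157×(2.754282 - 2.920000)/(0.013157 - 0.071584)
       = 2.716965
Iteration 3:
  f(2.754282) = 0.013157
  f(2.716965) = -0.000485
  x_4 = 2.716965 - (-0.000485)×(2.716965 - 2.754282)/(-0.000485 - 0.013157)
       = 2.718291
Iteration 4:
  f(2.716965) = -0.000485
  f(2.718291) = 0.000003
  x_5 = 2.718291 - 0.000003×(2.718291 - 2.716965)/(0.000003 - (-0.000485))
       = 2.718282
Iteration 5:
  f(2.718291) = 0.000003
  f(2.718282) = 0.000000
  x_6 = 2.718282 - 0.000000×(2.718282 - 2.718291)/(0.000000 - 0.000003)
       = 2.718282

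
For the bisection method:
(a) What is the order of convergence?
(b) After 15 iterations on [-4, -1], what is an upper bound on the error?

(a) Bisection has linear (order 1) convergence; the error is halved each step.

(b) Error bound = (b-a)/2^n = (-1 - (-4))/2^{15}
    = 3/2^{15}

(a) 1 (linear); (b) error ≤ 9.16e-05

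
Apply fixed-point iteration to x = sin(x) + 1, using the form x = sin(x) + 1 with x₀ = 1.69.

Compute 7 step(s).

Equation: x = sin(x) + 1
Fixed-point form: x = sin(x) + 1
x₀ = 1.69

x_1 = g(1.690000) = 1.992904
x_2 = g(1.992904) = 1.912228
x_3 = g(1.912228) = 1.942276
x_4 = g(1.942276) = 1.931791
x_5 = g(1.931791) = 1.935546
x_6 = g(1.935546) = 1.934213
x_7 = g(1.934213) = 1.934688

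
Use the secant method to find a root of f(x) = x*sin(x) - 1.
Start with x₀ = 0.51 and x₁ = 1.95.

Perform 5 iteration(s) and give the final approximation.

f(x) = x*sin(x) - 1
x₀ = 0.51, x₁ = 1.95

Secant formula: x_{n+1} = x_n - f(x_n)(x_n - x_{n-1})/(f(x_n) - f(x_{n-1}))

Iteration 1:
  f(0.510000) = -0.751030
  f(1.950000) = 0.811471
  x_2 = 1.950000 - 0.811471×(1.950000 - 0.510000)/(0.811471 - (-0.751030))
       = 1.202148
Iteration 2:
  f(1.950000) = 0.811471
  f(1.202148) = 0.121383
  x_3 = 1.202148 - 0.121383×(1.202148 - 1.950000)/(0.121383 - 0.811471)
       = 1.070606
Iteration 3:
  f(1.202148) = 0.121383
  f(1.070606) = -0.060553
  x_4 = 1.070606 - (-0.060553)×(1.070606 - 1.202148)/(-0.060553 - 0.121383)
       = 1.114387
Iteration 4:
  f(1.070606) = -0.060553
  f(1.114387) = 0.000319
  x_5 = 1.114387 - 0.000319×(1.114387 - 1.070606)/(0.000319 - (-0.060553))
       = 1.114157
Iteration 5:
  f(1.114387) = 0.000319
  f(1.114157) = 0.000000
  x_6 = 1.114157 - 0.000000×(1.114157 - 1.114387)/(0.000000 - 0.000319)
       = 1.114157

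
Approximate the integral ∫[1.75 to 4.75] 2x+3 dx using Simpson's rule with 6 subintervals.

f(x) = 2x+3
a = 1.75, b = 4.75, n = 6
h = (b - a)/n = 0.500000

Simpson's rule: (h/3)[f(x₀) + 4f(x₁) + 2f(x₂) + ... + f(xₙ)]

x_0 = 1.7500, f(x_0) = 6.500000, coefficient = 1
x_1 = 2.2500, f(x_1) = 7.500000, coefficient = 4
x_2 = 2.7500, f(x_2) = 8.500000, coefficient = 2
x_3 = 3.2500, f(x_3) = 9.500000, coefficient = 4
x_4 = 3.7500, f(x_4) = 10.500000, coefficient = 2
x_5 = 4.2500, f(x_5) = 11.500000, coefficient = 4
x_6 = 4.7500, f(x_6) = 12.500000, coefficient = 1

I ≈ (0.500000/3) × 171.000000 = 28.500000
Exact value: 28.500000
Error: 0.000000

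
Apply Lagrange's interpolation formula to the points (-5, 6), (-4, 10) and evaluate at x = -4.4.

Lagrange interpolation formula:
P(x) = Σ yᵢ × Lᵢ(x)
where Lᵢ(x) = Π_{j≠i} (x - xⱼ)/(xᵢ - xⱼ)

L_0(-4.4) = (-4.4 - (-4))/(-5 - (-4)) = 0.400000
L_1(-4.4) = (-4.4 - (-5))/(-4 - (-5)) = 0.600000

P(-4.4) = 6×L_0(-4.4) + 10×L_1(-4.4)
P(-4.4) = 8.400000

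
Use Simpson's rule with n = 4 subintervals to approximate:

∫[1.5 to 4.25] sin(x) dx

f(x) = sin(x)
a = 1.5, b = 4.25, n = 4
h = (b - a)/n = 0.687500

Simpson's rule: (h/3)[f(x₀) + 4f(x₁) + 2f(x₂) + ... + f(xₙ)]

x_0 = 1.5000, f(x_0) = 0.997495, coefficient = 1
x_1 = 2.1875, f(x_1) = 0.815789, coefficient = 4
x_2 = 2.8750, f(x_2) = 0.263446, coefficient = 2
x_3 = 3.5625, f(x_3) = -0.408589, coefficient = 4
x_4 = 4.2500, f(x_4) = -0.894989, coefficient = 1

I ≈ (0.687500/3) × 2.258200 = 0.517504
Exact value: 0.516825
Error: 0.000679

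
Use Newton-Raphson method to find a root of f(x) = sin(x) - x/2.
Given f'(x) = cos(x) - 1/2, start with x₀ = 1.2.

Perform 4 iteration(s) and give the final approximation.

f(x) = sin(x) - x/2
f'(x) = cos(x) - 1/2
x₀ = 1.2

Newton-Raphson formula: x_{n+1} = x_n - f(x_n)/f'(x_n)

Iteration 1:
  f(1.200000) = 0.332039
  f'(1.200000) = -0.137642
  x_1 = 1.200000 - 0.332039/(-0.137642) = 3.612334
Iteration 2:
  f(3.612334) = -2.259714
  f'(3.612334) = -1.391232
  x_2 = 3.612334 - (-2.259714)/(-1.391232) = 1.988080
Iteration 3:
  f(1.988080) = -0.079847
  f'(1.988080) = -0.905279
  x_3 = 1.988080 - (-0.079847)/(-0.905279) = 1.899879
Iteration 4:
  f(1.899879) = -0.003600
  f'(1.899879) = -0.823175
  x_4 = 1.899879 - (-0.003600)/(-0.823175) = 1.895505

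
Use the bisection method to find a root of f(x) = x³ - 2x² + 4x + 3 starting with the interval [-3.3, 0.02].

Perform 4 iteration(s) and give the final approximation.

f(x) = x³ - 2x² + 4x + 3
Initial interval: [-3.3, 0.02]

Iteration 1:
  c_1 = (-3.300000 + 0.020000)/2 = -1.640000
  f(c_1) = f(-1.640000) = -13.350144
  f(a) × f(c) ≥ 0, new interval: [-1.640000, 0.020000]
Iteration 2:
  c_2 = (-1.640000 + 0.020000)/2 = -0.810000
  f(c_2) = f(-0.810000) = -2.083641
  f(a) × f(c) ≥ 0, new interval: [-0.810000, 0.020000]
Iteration 3:
  c_3 = (-0.810000 + 0.020000)/2 = -0.395000
  f(c_3) = f(-0.395000) = 1.046320
  f(a) × f(c) < 0, new interval: [-0.810000, -0.395000]
Iteration 4:
  c_4 = (-0.810000 + (-0.395000))/2 = -0.602500
  f(c_4) = f(-0.602500) = -0.354724
  f(a) × f(c) ≥ 0, new interval: [-0.602500, -0.395000]

After 4 iteration(s), the approximation is c_4 = -0.602500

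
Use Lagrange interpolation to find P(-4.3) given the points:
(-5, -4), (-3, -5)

Lagrange interpolation formula:
P(x) = Σ yᵢ × Lᵢ(x)
where Lᵢ(x) = Π_{j≠i} (x - xⱼ)/(xᵢ - xⱼ)

L_0(-4.3) = (-4.3 - (-3))/(-5 - (-3)) = 0.650000
L_1(-4.3) = (-4.3 - (-5))/(-3 - (-5)) = 0.350000

P(-4.3) = (-4)×L_0(-4.3) + (-5)×L_1(-4.3)
P(-4.3) = -4.350000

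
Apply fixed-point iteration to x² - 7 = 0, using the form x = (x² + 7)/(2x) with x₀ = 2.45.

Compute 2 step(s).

Equation: x² - 7 = 0
Fixed-point form: x = (x² + 7)/(2x)
x₀ = 2.45

x_1 = g(2.450000) = 2.653571
x_2 = g(2.653571) = 2.645763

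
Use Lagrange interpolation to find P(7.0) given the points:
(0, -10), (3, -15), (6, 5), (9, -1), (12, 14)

Lagrange interpolation formula:
P(x) = Σ yᵢ × Lᵢ(x)
where Lᵢ(x) = Π_{j≠i} (x - xⱼ)/(xᵢ - xⱼ)

L_0(7.0) = (7.0 - 3)/(0 - 3) × (7.0 - 6)/(0 - 6) × (7.0 - 9)/(0 - 9) × (7.0 - 12)/(0 - 12) = 0.020576
L_1(7.0) = (7.0 - 0)/(3 - 0) × (7.0 - 6)/(3 - 6) × (7.0 - 9)/(3 - 9) × (7.0 - 12)/(3 - 12) = -0.144033
L_2(7.0) = (7.0 - 0)/(6 - 0) × (7.0 - 3)/(6 - 3) × (7.0 - 9)/(6 - 9) × (7.0 - 12)/(6 - 12) = 0.864198
L_3(7.0) = (7.0 - 0)/(9 - 0) × (7.0 - 3)/(9 - 3) × (7.0 - 6)/(9 - 6) × (7.0 - 12)/(9 - 12) = 0.288066
L_4(7.0) = (7.0 - 0)/(12 - 0) × (7.0 - 3)/(12 - 3) × (7.0 - 6)/(12 - 6) × (7.0 - 9)/(12 - 9) = -0.028807

P(7.0) = (-10)×L_0(7.0) + (-15)×L_1(7.0) + 5×L_2(7.0) + (-1)×L_3(7.0) + 14×L_4(7.0)
P(7.0) = 5.584362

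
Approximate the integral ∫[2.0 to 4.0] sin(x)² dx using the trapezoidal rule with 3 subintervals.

f(x) = sin(x)²
a = 2.0, b = 4.0, n = 3
h = (b - a)/n = 0.666667

Trapezoidal rule: (h/2)[f(x₀) + 2f(x₁) + 2f(x₂) + ... + f(xₙ)]

x_0 = 2.0000, f(x_0) = 0.826822, coefficient = 1
x_1 = 2.6667, f(x_1) = 0.209098, coefficient = 2
x_2 = 3.3333, f(x_2) = 0.036316, coefficient = 2
x_3 = 4.0000, f(x_3) = 0.572750, coefficient = 1

I ≈ (0.666667/2) × 1.890401 = 0.630134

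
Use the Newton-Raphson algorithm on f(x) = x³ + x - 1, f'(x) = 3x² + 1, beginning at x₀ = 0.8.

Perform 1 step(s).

f(x) = x³ + x - 1
f'(x) = 3x² + 1
x₀ = 0.8

Newton-Raphson formula: x_{n+1} = x_n - f(x_n)/f'(x_n)

Iteration 1:
  f(0.800000) = 0.312000
  f'(0.800000) = 2.920000
  x_1 = 0.800000 - 0.312000/2.920000 = 0.693151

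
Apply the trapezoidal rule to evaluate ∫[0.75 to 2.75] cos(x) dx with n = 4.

f(x) = cos(x)
a = 0.75, b = 2.75, n = 4
h = (b - a)/n = 0.500000

Trapezoidal rule: (h/2)[f(x₀) + 2f(x₁) + 2f(x₂) + ... + f(xₙ)]

x_0 = 0.7500, f(x_0) = 0.731689, coefficient = 1
x_1 = 1.2500, f(x_1) = 0.315322, coefficient = 2
x_2 = 1.7500, f(x_2) = -0.178246, coefficient = 2
x_3 = 2.2500, f(x_3) = -0.628174, coefficient = 2
x_4 = 2.7500, f(x_4) = -0.924302, coefficient = 1

I ≈ (0.500000/2) × -1.174808 = -0.293702
Exact value: -0.299978
Error: 0.006276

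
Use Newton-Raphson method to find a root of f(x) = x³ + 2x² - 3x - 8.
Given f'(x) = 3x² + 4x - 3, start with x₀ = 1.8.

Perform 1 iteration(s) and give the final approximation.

f(x) = x³ + 2x² - 3x - 8
f'(x) = 3x² + 4x - 3
x₀ = 1.8

Newton-Raphson formula: x_{n+1} = x_n - f(x_n)/f'(x_n)

Iteration 1:
  f(1.800000) = -1.088000
  f'(1.800000) = 13.920000
  x_1 = 1.800000 - (-1.088000)/13.920000 = 1.878161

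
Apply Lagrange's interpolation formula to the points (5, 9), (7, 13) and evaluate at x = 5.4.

Lagrange interpolation formula:
P(x) = Σ yᵢ × Lᵢ(x)
where Lᵢ(x) = Π_{j≠i} (x - xⱼ)/(xᵢ - xⱼ)

L_0(5.4) = (5.4 - 7)/(5 - 7) = 0.800000
L_1(5.4) = (5.4 - 5)/(7 - 5) = 0.200000

P(5.4) = 9×L_0(5.4) + 13×L_1(5.4)
P(5.4) = 9.800000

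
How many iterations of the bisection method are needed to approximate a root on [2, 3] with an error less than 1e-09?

We need (b-a)/2^n ≤ 1e-09
(3 - 2)/2^n ≤ 1e-09
1/2^n ≤ 1e-09
2^n ≥ 1000000000
n ≥ log₂(1000000000) = 29.90
n ≥ 30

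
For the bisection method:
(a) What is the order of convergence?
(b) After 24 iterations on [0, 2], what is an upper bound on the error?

(a) Bisection has linear (order 1) convergence; the error is halved each step.

(b) Error bound = (b-a)/2^n = (2 - 0)/2^{24}
    = 2/2^{24}

(a) 1 (linear); (b) error ≤ 1.19e-07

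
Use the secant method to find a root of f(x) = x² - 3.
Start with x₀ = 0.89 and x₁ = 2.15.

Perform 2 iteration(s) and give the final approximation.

f(x) = x² - 3
x₀ = 0.89, x₁ = 2.15

Secant formula: x_{n+1} = x_n - f(x_n)(x_n - x_{n-1})/(f(x_n) - f(x_{n-1}))

Iteration 1:
  f(0.890000) = -2.207900
  f(2.150000) = 1.622500
  x_2 = 2.150000 - 1.622500×(2.150000 - 0.890000)/(1.622500 - (-2.207900))
       = 1.616283
Iteration 2:
  f(2.150000) = 1.622500
  f(1.616283) = -0.387630
  x_3 = 1.616283 - (-0.387630)×(1.616283 - 2.150000)/(-0.387630 - 1.622500)
       = 1.719204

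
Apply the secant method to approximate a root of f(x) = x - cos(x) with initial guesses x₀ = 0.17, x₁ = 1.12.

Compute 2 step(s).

f(x) = x - cos(x)
x₀ = 0.17, x₁ = 1.12

Secant formula: x_{n+1} = x_n - f(x_n)(x_n - x_{n-1})/(f(x_n) - f(x_{n-1}))

Iteration 1:
  f(0.170000) = -0.815585
  f(1.120000) = 0.684318
  x_2 = 1.120000 - 0.684318×(1.120000 - 0.170000)/(0.684318 - (-0.815585))
       = 0.686571
Iteration 2:
  f(1.120000) = 0.684318
  f(0.686571) = -0.086854
  x_3 = 0.686571 - (-0.086854)×(0.686571 - 1.120000)/(-0.086854 - 0.684318)
       = 0.735386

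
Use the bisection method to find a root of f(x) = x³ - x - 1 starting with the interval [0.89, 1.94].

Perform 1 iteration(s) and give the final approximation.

f(x) = x³ - x - 1
Initial interval: [0.89, 1.94]

Iteration 1:
  c_1 = (0.890000 + 1.940000)/2 = 1.415000
  f(c_1) = f(1.415000) = 0.418148
  f(a) × f(c) < 0, new interval: [0.890000, 1.415000]

After 1 iteration(s), the approximation is c_1 = 1.415000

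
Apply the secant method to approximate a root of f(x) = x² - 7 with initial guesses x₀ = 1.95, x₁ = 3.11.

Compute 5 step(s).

f(x) = x² - 7
x₀ = 1.95, x₁ = 3.11

Secant formula: x_{n+1} = x_n - f(x_n)(x_n - x_{n-1})/(f(x_n) - f(x_{n-1}))

Iteration 1:
  f(1.950000) = -3.197500
  f(3.110000) = 2.672100
  x_2 = 3.110000 - 2.672100×(3.110000 - 1.950000)/(2.672100 - (-3.197500))
       = 2.581917
Iteration 2:
  f(3.110000) = 2.672100
  f(2.581917) = -0.333705
  x_3 = 2.581917 - (-0.333705)×(2.581917 - 3.110000)/(-0.333705 - 2.672100)
       = 2.640545
Iteration 3:
  f(2.581917) = -0.333705
  f(2.640545) = -0.027523
  x_4 = 2.640545 - (-0.027523)×(2.640545 - 2.581917)/(-0.027523 - (-0.333705))
       = 2.645815
Iteration 4:
  f(2.640545) = -0.027523
  f(2.645815) = 0.000337
  x_5 = 2.645815 - 0.000337×(2.645815 - 2.640545)/(0.000337 - (-0.027523))
       = 2.645751
Iteration 5:
  f(2.645815) = 0.000337
  f(2.645751) = 0.000000
  x_6 = 2.645751 - 0.000000×(2.645751 - 2.645815)/(0.000000 - 0.000337)
       = 2.645751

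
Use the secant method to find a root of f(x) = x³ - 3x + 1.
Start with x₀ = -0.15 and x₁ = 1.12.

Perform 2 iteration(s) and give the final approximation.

f(x) = x³ - 3x + 1
x₀ = -0.15, x₁ = 1.12

Secant formula: x_{n+1} = x_n - f(x_n)(x_n - x_{n-1})/(f(x_n) - f(x_{n-1}))

Iteration 1:
  f(-0.150000) = 1.446625
  f(1.120000) = -0.955072
  x_2 = 1.120000 - (-0.955072)×(1.120000 - (-0.150000))/(-0.955072 - 1.446625)
       = 0.614965
Iteration 2:
  f(1.120000) = -0.955072
  f(0.614965) = -0.612326
  x_3 = 0.614965 - (-0.612326)×(0.614965 - 1.120000)/(-0.612326 - (-0.955072))
       = -0.287296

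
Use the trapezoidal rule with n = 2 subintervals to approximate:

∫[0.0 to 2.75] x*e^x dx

f(x) = x*e^x
a = 0.0, b = 2.75, n = 2
h = (b - a)/n = 1.375000

Trapezoidal rule: (h/2)[f(x₀) + 2f(x₁) + 2f(x₂) + ... + f(xₙ)]

x_0 = 0.0000, f(x_0) = 0.000000, coefficient = 1
x_1 = 1.3750, f(x_1) = 5.438230, coefficient = 2
x_2 = 2.7500, f(x_2) = 43.017238, coefficient = 1

I ≈ (1.375000/2) × 53.893699 = 37.051918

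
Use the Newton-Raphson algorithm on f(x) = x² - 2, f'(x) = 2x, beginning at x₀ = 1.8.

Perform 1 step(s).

f(x) = x² - 2
f'(x) = 2x
x₀ = 1.8

Newton-Raphson formula: x_{n+1} = x_n - f(x_n)/f'(x_n)

Iteration 1:
  f(1.800000) = 1.240000
  f'(1.800000) = 3.600000
  x_1 = 1.800000 - 1.240000/3.600000 = 1.455556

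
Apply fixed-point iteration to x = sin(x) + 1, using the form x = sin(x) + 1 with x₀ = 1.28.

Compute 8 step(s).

Equation: x = sin(x) + 1
Fixed-point form: x = sin(x) + 1
x₀ = 1.28

x_1 = g(1.280000) = 1.958016
x_2 = g(1.958016) = 1.925963
x_3 = g(1.925963) = 1.937589
x_4 = g(1.937589) = 1.933482
x_5 = g(1.933482) = 1.934947
x_6 = g(1.934947) = 1.934427
x_7 = g(1.934427) = 1.934612
x_8 = g(1.934612) = 1.934546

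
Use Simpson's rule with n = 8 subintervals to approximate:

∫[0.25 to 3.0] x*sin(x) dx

f(x) = x*sin(x)
a = 0.25, b = 3.0, n = 8
h = (b - a)/n = 0.343750

Simpson's rule: (h/3)[f(x₀) + 4f(x₁) + 2f(x₂) + ... + f(xₙ)]

x_0 = 0.2500, f(x_0) = 0.061851, coefficient = 1
x_1 = 0.5938, f(x_1) = 0.332187, coefficient = 4
x_2 = 0.9375, f(x_2) = 0.755701, coefficient = 2
x_3 = 1.2812, f(x_3) = 1.227916, coefficient = 4
x_4 = 1.6250, f(x_4) = 1.622613, coefficient = 2
x_5 = 1.9688, f(x_5) = 1.814904, coefficient = 4
x_6 = 2.3125, f(x_6) = 1.705050, coefficient = 2
x_7 = 2.6562, f(x_7) = 1.239171, coefficient = 4
x_8 = 3.0000, f(x_8) = 0.423360, coefficient = 1

I ≈ (0.343750/3) × 27.108652 = 3.106200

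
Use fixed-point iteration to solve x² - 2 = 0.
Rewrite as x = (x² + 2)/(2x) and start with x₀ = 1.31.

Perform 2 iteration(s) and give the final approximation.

Equation: x² - 2 = 0
Fixed-point form: x = (x² + 2)/(2x)
x₀ = 1.31

x_1 = g(1.310000) = 1.418359
x_2 = g(1.418359) = 1.414220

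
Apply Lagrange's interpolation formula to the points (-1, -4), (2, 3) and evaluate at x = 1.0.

Lagrange interpolation formula:
P(x) = Σ yᵢ × Lᵢ(x)
where Lᵢ(x) = Π_{j≠i} (x - xⱼ)/(xᵢ - xⱼ)

L_0(1.0) = (1.0 - 2)/(-1 - 2) = 0.333333
L_1(1.0) = (1.0 - (-1))/(2 - (-1)) = 0.666667

P(1.0) = (-4)×L_0(1.0) + 3×L_1(1.0)
P(1.0) = 0.666667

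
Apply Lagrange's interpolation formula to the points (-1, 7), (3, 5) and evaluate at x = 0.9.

Lagrange interpolation formula:
P(x) = Σ yᵢ × Lᵢ(x)
where Lᵢ(x) = Π_{j≠i} (x - xⱼ)/(xᵢ - xⱼ)

L_0(0.9) = (0.9 - 3)/(-1 - 3) = 0.525000
L_1(0.9) = (0.9 - (-1))/(3 - (-1)) = 0.475000

P(0.9) = 7×L_0(0.9) + 5×L_1(0.9)
P(0.9) = 6.050000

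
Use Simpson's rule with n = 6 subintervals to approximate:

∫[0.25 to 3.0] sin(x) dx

f(x) = sin(x)
a = 0.25, b = 3.0, n = 6
h = (b - a)/n = 0.458333

Simpson's rule: (h/3)[f(x₀) + 4f(x₁) + 2f(x₂) + ... + f(xₙ)]

x_0 = 0.2500, f(x_0) = 0.247404, coefficient = 1
x_1 = 0.7083, f(x_1) = 0.650569, coefficient = 4
x_2 = 1.1667, f(x_2) = 0.919445, coefficient = 2
x_3 = 1.6250, f(x_3) = 0.998531, coefficient = 4
x_4 = 2.0833, f(x_4) = 0.871503, coefficient = 2
x_5 = 2.5417, f(x_5) = 0.564581, coefficient = 4
x_6 = 3.0000, f(x_6) = 0.141120, coefficient = 1

I ≈ (0.458333/3) × 12.825147 = 1.959397
Exact value: 1.958905
Error: 0.000493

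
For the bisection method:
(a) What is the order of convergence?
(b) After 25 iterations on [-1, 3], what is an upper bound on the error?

(a) Bisection has linear (order 1) convergence; the error is halved each step.

(b) Error bound = (b-a)/2^n = (3 - (-1))/2^{25}
    = 4/2^{25}

(a) 1 (linear); (b) error ≤ 1.19e-07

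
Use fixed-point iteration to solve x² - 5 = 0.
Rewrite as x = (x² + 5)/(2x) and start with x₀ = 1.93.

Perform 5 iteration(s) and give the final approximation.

Equation: x² - 5 = 0
Fixed-point form: x = (x² + 5)/(2x)
x₀ = 1.93

x_1 = g(1.930000) = 2.260337
x_2 = g(2.260337) = 2.236198
x_3 = g(2.236198) = 2.236068
x_4 = g(2.236068) = 2.236068
x_5 = g(2.236068) = 2.236068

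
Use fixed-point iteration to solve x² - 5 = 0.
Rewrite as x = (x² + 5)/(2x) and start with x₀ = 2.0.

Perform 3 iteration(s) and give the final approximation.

Equation: x² - 5 = 0
Fixed-point form: x = (x² + 5)/(2x)
x₀ = 2.0

x_1 = g(2.000000) = 2.250000
x_2 = g(2.250000) = 2.236111
x_3 = g(2.236111) = 2.236068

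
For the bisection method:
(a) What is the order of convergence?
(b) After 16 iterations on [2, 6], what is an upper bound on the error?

(a) Bisection has linear (order 1) convergence; the error is halved each step.

(b) Error bound = (b-a)/2^n = (6 - 2)/2^{16}
    = 4/2^{16}

(a) 1 (linear); (b) error ≤ 6.10e-05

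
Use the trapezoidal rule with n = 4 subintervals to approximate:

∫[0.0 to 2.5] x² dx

f(x) = x²
a = 0.0, b = 2.5, n = 4
h = (b - a)/n = 0.625000

Trapezoidal rule: (h/2)[f(x₀) + 2f(x₁) + 2f(x₂) + ... + f(xₙ)]

x_0 = 0.0000, f(x_0) = 0.000000, coefficient = 1
x_1 = 0.6250, f(x_1) = 0.390625, coefficient = 2
x_2 = 1.2500, f(x_2) = 1.562500, coefficient = 2
x_3 = 1.8750, f(x_3) = 3.515625, coefficient = 2
x_4 = 2.5000, f(x_4) = 6.250000, coefficient = 1

I ≈ (0.625000/2) × 17.187500 = 5.371094
Exact value: 5.208333
Error: 0.162760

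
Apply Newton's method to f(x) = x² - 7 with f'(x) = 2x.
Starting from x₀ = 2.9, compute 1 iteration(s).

f(x) = x² - 7
f'(x) = 2x
x₀ = 2.9

Newton-Raphson formula: x_{n+1} = x_n - f(x_n)/f'(x_n)

Iteration 1:
  f(2.900000) = 1.410000
  f'(2.900000) = 5.800000
  x_1 = 2.900000 - 1.410000/5.800000 = 2.656897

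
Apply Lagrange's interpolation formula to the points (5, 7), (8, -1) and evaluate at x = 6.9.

Lagrange interpolation formula:
P(x) = Σ yᵢ × Lᵢ(x)
where Lᵢ(x) = Π_{j≠i} (x - xⱼ)/(xᵢ - xⱼ)

L_0(6.9) = (6.9 - 8)/(5 - 8) = 0.366667
L_1(6.9) = (6.9 - 5)/(8 - 5) = 0.633333

P(6.9) = 7×L_0(6.9) + (-1)×L_1(6.9)
P(6.9) = 1.933333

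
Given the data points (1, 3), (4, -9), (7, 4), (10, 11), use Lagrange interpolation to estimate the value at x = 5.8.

Lagrange interpolation formula:
P(x) = Σ yᵢ × Lᵢ(x)
where Lᵢ(x) = Π_{j≠i} (x - xⱼ)/(xᵢ - xⱼ)

L_0(5.8) = (5.8 - 4)/(1 - 4) × (5.8 - 7)/(1 - 7) × (5.8 - 10)/(1 - 10) = -0.056000
L_1(5.8) = (5.8 - 1)/(4 - 1) × (5.8 - 7)/(4 - 7) × (5.8 - 10)/(4 - 10) = 0.448000
L_2(5.8) = (5.8 - 1)/(7 - 1) × (5.8 - 4)/(7 - 4) × (5.8 - 10)/(7 - 10) = 0.672000
L_3(5.8) = (5.8 - 1)/(10 - 1) × (5.8 - 4)/(10 - 4) × (5.8 - 7)/(10 - 7) = -0.064000

P(5.8) = 3×L_0(5.8) + (-9)×L_1(5.8) + 4×L_2(5.8) + 11×L_3(5.8)
P(5.8) = -2.216000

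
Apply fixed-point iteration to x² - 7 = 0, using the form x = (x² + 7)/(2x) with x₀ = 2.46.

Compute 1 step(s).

Equation: x² - 7 = 0
Fixed-point form: x = (x² + 7)/(2x)
x₀ = 2.46

x_1 = g(2.460000) = 2.652764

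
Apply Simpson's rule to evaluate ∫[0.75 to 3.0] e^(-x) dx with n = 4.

f(x) = e^(-x)
a = 0.75, b = 3.0, n = 4
h = (b - a)/n = 0.562500

Simpson's rule: (h/3)[f(x₀) + 4f(x₁) + 2f(x₂) + ... + f(xₙ)]

x_0 = 0.7500, f(x_0) = 0.472367, coefficient = 1
x_1 = 1.3125, f(x_1) = 0.269146, coefficient = 4
x_2 = 1.8750, f(x_2) = 0.153355, coefficient = 2
x_3 = 2.4375, f(x_3) = 0.087379, coefficient = 4
x_4 = 3.0000, f(x_4) = 0.049787, coefficient = 1

I ≈ (0.562500/3) × 2.254965 = 0.422806
Exact value: 0.422579
Error: 0.000226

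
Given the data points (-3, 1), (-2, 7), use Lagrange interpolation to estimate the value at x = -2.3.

Lagrange interpolation formula:
P(x) = Σ yᵢ × Lᵢ(x)
where Lᵢ(x) = Π_{j≠i} (x - xⱼ)/(xᵢ - xⱼ)

L_0(-2.3) = (-2.3 - (-2))/(-3 - (-2)) = 0.300000
L_1(-2.3) = (-2.3 - (-3))/(-2 - (-3)) = 0.700000

P(-2.3) = 1×L_0(-2.3) + 7×L_1(-2.3)
P(-2.3) = 5.200000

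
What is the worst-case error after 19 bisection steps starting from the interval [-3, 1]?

Bisection error bound: |error| ≤ (b-a)/2^n
|error| ≤ (1 - (-3))/2^19 = 4/2^19
|error| ≤ 0.0000076294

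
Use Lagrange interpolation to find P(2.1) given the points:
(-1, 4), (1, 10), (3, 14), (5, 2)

Lagrange interpolation formula:
P(x) = Σ yᵢ × Lᵢ(x)
where Lᵢ(x) = Π_{j≠i} (x - xⱼ)/(xᵢ - xⱼ)

L_0(2.1) = (2.1 - 1)/(-1 - 1) × (2.1 - 3)/(-1 - 3) × (2.1 - 5)/(-1 - 5) = -0.059812
L_1(2.1) = (2.1 - (-1))/(1 - (-1)) × (2.1 - 3)/(1 - 3) × (2.1 - 5)/(1 - 5) = 0.505687
L_2(2.1) = (2.1 - (-1))/(3 - (-1)) × (2.1 - 1)/(3 - 1) × (2.1 - 5)/(3 - 5) = 0.618063
L_3(2.1) = (2.1 - (-1))/(5 - (-1)) × (2.1 - 1)/(5 - 1) × (2.1 - 3)/(5 - 3) = -0.063938

P(2.1) = 4×L_0(2.1) + 10×L_1(2.1) + 14×L_2(2.1) + 2×L_3(2.1)
P(2.1) = 13.342625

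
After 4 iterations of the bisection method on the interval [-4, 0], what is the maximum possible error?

Bisection error bound: |error| ≤ (b-a)/2^n
|error| ≤ (0 - (-4))/2^4 = 4/2^4
|error| ≤ 0.2500000000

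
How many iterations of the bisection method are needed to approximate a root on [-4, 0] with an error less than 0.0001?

We need (b-a)/2^n ≤ 0.0001
(0 - (-4))/2^n ≤ 0.0001
4/2^n ≤ 0.0001
2^n ≥ 40000
n ≥ log₂(40000) = 15.29
n ≥ 16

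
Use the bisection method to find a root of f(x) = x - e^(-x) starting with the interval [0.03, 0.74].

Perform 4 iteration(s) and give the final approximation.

f(x) = x - e^(-x)
Initial interval: [0.03, 0.74]

Iteration 1:
  c_1 = (0.030000 + 0.740000)/2 = 0.385000
  f(c_1) = f(0.385000) = -0.295451
  f(a) × f(c) ≥ 0, new interval: [0.385000, 0.740000]
Iteration 2:
  c_2 = (0.385000 + 0.740000)/2 = 0.562500
  f(c_2) = f(0.562500) = -0.007283
  f(a) × f(c) ≥ 0, new interval: [0.562500, 0.740000]
Iteration 3:
  c_3 = (0.562500 + 0.740000)/2 = 0.651250
  f(c_3) = f(0.651250) = 0.129856
  f(a) × f(c) < 0, new interval: [0.562500, 0.651250]
Iteration 4:
  c_4 = (0.562500 + 0.651250)/2 = 0.606875
  f(c_4) = f(0.606875) = 0.061824
  f(a) × f(c) < 0, new interval: [0.562500, 0.606875]

After 4 iteration(s), the approximation is c_4 = 0.606875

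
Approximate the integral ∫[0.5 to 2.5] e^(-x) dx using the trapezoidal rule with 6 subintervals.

f(x) = e^(-x)
a = 0.5, b = 2.5, n = 6
h = (b - a)/n = 0.333333

Trapezoidal rule: (h/2)[f(x₀) + 2f(x₁) + 2f(x₂) + ... + f(xₙ)]

x_0 = 0.5000, f(x_0) = 0.606531, coefficient = 1
x_1 = 0.8333, f(x_1) = 0.434598, coefficient = 2
x_2 = 1.1667, f(x_2) = 0.311403, coefficient = 2
x_3 = 1.5000, f(x_3) = 0.223130, coefficient = 2
x_4 = 1.8333, f(x_4) = 0.159880, coefficient = 2
x_5 = 2.1667, f(x_5) = 0.114559, coefficient = 2
x_6 = 2.5000, f(x_6) = 0.082085, coefficient = 1

I ≈ (0.333333/2) × 3.175756 = 0.529293
Exact value: 0.524446
Error: 0.004847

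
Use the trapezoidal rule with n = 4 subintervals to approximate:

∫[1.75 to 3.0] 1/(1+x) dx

f(x) = 1/(1+x)
a = 1.75, b = 3.0, n = 4
h = (b - a)/n = 0.312500

Trapezoidal rule: (h/2)[f(x₀) + 2f(x₁) + 2f(x₂) + ... + f(xₙ)]

x_0 = 1.7500, f(x_0) = 0.363636, coefficient = 1
x_1 = 2.0625, f(x_1) = 0.326531, coefficient = 2
x_2 = 2.3750, f(x_2) = 0.296296, coefficient = 2
x_3 = 2.6875, f(x_3) = 0.271186, coefficient = 2
x_4 = 3.0000, f(x_4) = 0.250000, coefficient = 1

I ≈ (0.312500/2) × 2.401663 = 0.375260
Exact value: 0.374693
Error: 0.000566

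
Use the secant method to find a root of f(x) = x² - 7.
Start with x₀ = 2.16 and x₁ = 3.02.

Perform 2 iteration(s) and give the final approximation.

f(x) = x² - 7
x₀ = 2.16, x₁ = 3.02

Secant formula: x_{n+1} = x_n - f(x_n)(x_n - x_{n-1})/(f(x_n) - f(x_{n-1}))

Iteration 1:
  f(2.160000) = -2.334400
  f(3.020000) = 2.120400
  x_2 = 3.020000 - 2.120400×(3.020000 - 2.160000)/(2.120400 - (-2.334400))
       = 2.610656
Iteration 2:
  f(3.020000) = 2.120400
  f(2.610656) = -0.184473
  x_3 = 2.610656 - (-0.184473)×(2.610656 - 3.020000)/(-0.184473 - 2.120400)
       = 2.643419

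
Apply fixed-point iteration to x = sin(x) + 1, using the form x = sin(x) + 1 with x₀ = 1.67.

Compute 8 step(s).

Equation: x = sin(x) + 1
Fixed-point form: x = sin(x) + 1
x₀ = 1.67

x_1 = g(1.670000) = 1.995083
x_2 = g(1.995083) = 1.911332
x_3 = g(1.911332) = 1.942576
x_4 = g(1.942576) = 1.931682
x_5 = g(1.931682) = 1.935584
x_6 = g(1.935584) = 1.934199
x_7 = g(1.934199) = 1.934693
x_8 = g(1.934693) = 1.934517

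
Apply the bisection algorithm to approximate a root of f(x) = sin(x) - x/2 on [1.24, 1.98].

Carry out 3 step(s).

f(x) = sin(x) - x/2
Initial interval: [1.24, 1.98]

Iteration 1:
  c_1 = (1.240000 + 1.980000)/2 = 1.610000
  f(c_1) = f(1.610000) = 0.194232
  f(a) × f(c) ≥ 0, new interval: [1.610000, 1.980000]
Iteration 2:
  c_2 = (1.610000 + 1.980000)/2 = 1.795000
  f(c_2) = f(1.795000) = 0.077471
  f(a) × f(c) ≥ 0, new interval: [1.795000, 1.980000]
Iteration 3:
  c_3 = (1.795000 + 1.980000)/2 = 1.887500
  f(c_3) = f(1.887500) = 0.006517
  f(a) × f(c) ≥ 0, new interval: [1.887500, 1.980000]

After 3 iteration(s), the approximation is c_3 = 1.887500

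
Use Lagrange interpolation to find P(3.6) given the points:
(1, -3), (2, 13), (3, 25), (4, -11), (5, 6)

Lagrange interpolation formula:
P(x) = Σ yᵢ × Lᵢ(x)
where Lᵢ(x) = Π_{j≠i} (x - xⱼ)/(xᵢ - xⱼ)

L_0(3.6) = (3.6 - 2)/(1 - 2) × (3.6 - 3)/(1 - 3) × (3.6 - 4)/(1 - 4) × (3.6 - 5)/(1 - 5) = 0.022400
L_1(3.6) = (3.6 - 1)/(2 - 1) × (3.6 - 3)/(2 - 3) × (3.6 - 4)/(2 - 4) × (3.6 - 5)/(2 - 5) = -0.145600
L_2(3.6) = (3.6 - 1)/(3 - 1) × (3.6 - 2)/(3 - 2) × (3.6 - 4)/(3 - 4) × (3.6 - 5)/(3 - 5) = 0.582400
L_3(3.6) = (3.6 - 1)/(4 - 1) × (3.6 - 2)/(4 - 2) × (3.6 - 3)/(4 - 3) × (3.6 - 5)/(4 - 5) = 0.582400
L_4(3.6) = (3.6 - 1)/(5 - 1) × (3.6 - 2)/(5 - 2) × (3.6 - 3)/(5 - 3) × (3.6 - 4)/(5 - 4) = -0.041600

P(3.6) = (-3)×L_0(3.6) + 13×L_1(3.6) + 25×L_2(3.6) + (-11)×L_3(3.6) + 6×L_4(3.6)
P(3.6) = 5.944000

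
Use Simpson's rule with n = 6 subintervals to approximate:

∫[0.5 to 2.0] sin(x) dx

f(x) = sin(x)
a = 0.5, b = 2.0, n = 6
h = (b - a)/n = 0.250000

Simpson's rule: (h/3)[f(x₀) + 4f(x₁) + 2f(x₂) + ... + f(xₙ)]

x_0 = 0.5000, f(x_0) = 0.479426, coefficient = 1
x_1 = 0.7500, f(x_1) = 0.681639, coefficient = 4
x_2 = 1.0000, f(x_2) = 0.841471, coefficient = 2
x_3 = 1.2500, f(x_3) = 0.948985, coefficient = 4
x_4 = 1.5000, f(x_4) = 0.997495, coefficient = 2
x_5 = 1.7500, f(x_5) = 0.983986, coefficient = 4
x_6 = 2.0000, f(x_6) = 0.909297, coefficient = 1

I ≈ (0.250000/3) × 15.525092 = 1.293758
Exact value: 1.293729
Error: 0.000028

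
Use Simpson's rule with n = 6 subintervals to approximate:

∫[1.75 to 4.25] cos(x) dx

f(x) = cos(x)
a = 1.75, b = 4.25, n = 6
h = (b - a)/n = 0.416667

Simpson's rule: (h/3)[f(x₀) + 4f(x₁) + 2f(x₂) + ... + f(xₙ)]

x_0 = 1.7500, f(x_0) = -0.178246, coefficient = 1
x_1 = 2.1667, f(x_1) = -0.561229, coefficient = 4
x_2 = 2.5833, f(x_2) = -0.848178, coefficient = 2
x_3 = 3.0000, f(x_3) = -0.989992, coefficient = 4
x_4 = 3.4167, f(x_4) = -0.962405, coefficient = 2
x_5 = 3.8333, f(x_5) = -0.770137, coefficient = 4
x_6 = 4.2500, f(x_6) = -0.446087, coefficient = 1

I ≈ (0.416667/3) × -13.530935 = -1.879297
Exact value: -1.878975
Error: 0.000321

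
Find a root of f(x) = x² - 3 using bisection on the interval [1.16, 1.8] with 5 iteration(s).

f(x) = x² - 3
Initial interval: [1.16, 1.8]

Iteration 1:
  c_1 = (1.160000 + 1.800000)/2 = 1.480000
  f(c_1) = f(1.480000) = -0.809600
  f(a) × f(c) ≥ 0, new interval: [1.480000, 1.800000]
Iteration 2:
  c_2 = (1.480000 + 1.800000)/2 = 1.640000
  f(c_2) = f(1.640000) = -0.310400
  f(a) × f(c) ≥ 0, new interval: [1.640000, 1.800000]
Iteration 3:
  c_3 = (1.640000 + 1.800000)/2 = 1.720000
  f(c_3) = f(1.720000) = -0.041600
  f(a) × f(c) ≥ 0, new interval: [1.720000, 1.800000]
Iteration 4:
  c_4 = (1.720000 + 1.800000)/2 = 1.760000
  f(c_4) = f(1.760000) = 0.097600
  f(a) × f(c) < 0, new interval: [1.720000, 1.760000]
Iteration 5:
  c_5 = (1.720000 + 1.760000)/2 = 1.740000
  f(c_5) = f(1.740000) = 0.027600
  f(a) × f(c) < 0, new interval: [1.720000, 1.740000]

After 5 iteration(s), the approximation is c_5 = 1.740000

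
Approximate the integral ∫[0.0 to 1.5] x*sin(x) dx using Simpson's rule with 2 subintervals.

f(x) = x*sin(x)
a = 0.0, b = 1.5, n = 2
h = (b - a)/n = 0.750000

Simpson's rule: (h/3)[f(x₀) + 4f(x₁) + 2f(x₂) + ... + f(xₙ)]

x_0 = 0.0000, f(x_0) = 0.000000, coefficient = 1
x_1 = 0.7500, f(x_1) = 0.511229, coefficient = 4
x_2 = 1.5000, f(x_2) = 1.496242, coefficient = 1

I ≈ (0.750000/3) × 3.541159 = 0.885290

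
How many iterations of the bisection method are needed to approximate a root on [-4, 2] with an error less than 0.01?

We need (b-a)/2^n ≤ 0.01
(2 - (-4))/2^n ≤ 0.01
6/2^n ≤ 0.01
2^n ≥ 600
n ≥ log₂(600) = 9.23
n ≥ 10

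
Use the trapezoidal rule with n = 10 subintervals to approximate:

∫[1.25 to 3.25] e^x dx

f(x) = e^x
a = 1.25, b = 3.25, n = 10
h = (b - a)/n = 0.200000

Trapezoidal rule: (h/2)[f(x₀) + 2f(x₁) + 2f(x₂) + ... + f(xₙ)]

x_0 = 1.2500, f(x_0) = 3.490343, coefficient = 1
x_1 = 1.4500, f(x_1) = 4.263115, coefficient = 2
x_2 = 1.6500, f(x_2) = 5.206980, coefficient = 2
x_3 = 1.8500, f(x_3) = 6.359820, coefficient = 2
x_4 = 2.0500, f(x_4) = 7.767901, coefficient = 2
x_5 = 2.2500, f(x_5) = 9.487736, coefficient = 2
x_6 = 2.4500, f(x_6) = 11.588347, coefficient = 2
x_7 = 2.6500, f(x_7) = 14.154039, coefficient = 2
x_8 = 2.8500, f(x_8) = 17.287782, coefficient = 2
x_9 = 3.0500, f(x_9) = 21.115344, coefficient = 2
x_10 = 3.2500, f(x_10) = 25.790340, coefficient = 1

I ≈ (0.200000/2) × 223.742808 = 22.374281
Exact value: 22.299997
Error: 0.074284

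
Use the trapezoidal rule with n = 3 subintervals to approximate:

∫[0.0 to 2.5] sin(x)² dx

f(x) = sin(x)²
a = 0.0, b = 2.5, n = 3
h = (b - a)/n = 0.833333

Trapezoidal rule: (h/2)[f(x₀) + 2f(x₁) + 2f(x₂) + ... + f(xₙ)]

x_0 = 0.0000, f(x_0) = 0.000000, coefficient = 1
x_1 = 0.8333, f(x_1) = 0.547862, coefficient = 2
x_2 = 1.6667, f(x_2) = 0.990837, coefficient = 2
x_3 = 2.5000, f(x_3) = 0.358169, coefficient = 1

I ≈ (0.833333/2) × 3.435566 = 1.431486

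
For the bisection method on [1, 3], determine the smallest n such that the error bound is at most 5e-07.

We need (b-a)/2^n ≤ 5e-07
(3 - 1)/2^n ≤ 5e-07
2/2^n ≤ 5e-07
2^n ≥ 4000000
n ≥ log₂(4000000) = 21.93
n ≥ 22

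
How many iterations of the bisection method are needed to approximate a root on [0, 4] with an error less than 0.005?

We need (b-a)/2^n ≤ 0.005
(4 - 0)/2^n ≤ 0.005
4/2^n ≤ 0.005
2^n ≥ 800
n ≥ log₂(800) = 9.64
n ≥ 10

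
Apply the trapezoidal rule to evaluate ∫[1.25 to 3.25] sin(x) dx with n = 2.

f(x) = sin(x)
a = 1.25, b = 3.25, n = 2
h = (b - a)/n = 1.000000

Trapezoidal rule: (h/2)[f(x₀) + 2f(x₁) + 2f(x₂) + ... + f(xₙ)]

x_0 = 1.2500, f(x_0) = 0.948985, coefficient = 1
x_1 = 2.2500, f(x_1) = 0.778073, coefficient = 2
x_2 = 3.2500, f(x_2) = -0.108195, coefficient = 1

I ≈ (1.000000/2) × 2.396936 = 1.198468
Exact value: 1.309452
Error: 0.110984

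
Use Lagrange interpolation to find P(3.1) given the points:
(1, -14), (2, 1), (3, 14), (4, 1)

Lagrange interpolation formula:
P(x) = Σ yᵢ × Lᵢ(x)
where Lᵢ(x) = Π_{j≠i} (x - xⱼ)/(xᵢ - xⱼ)

L_0(3.1) = (3.1 - 2)/(1 - 2) × (3.1 - 3)/(1 - 3) × (3.1 - 4)/(1 - 4) = 0.016500
L_1(3.1) = (3.1 - 1)/(2 - 1) × (3.1 - 3)/(2 - 3) × (3.1 - 4)/(2 - 4) = -0.094500
L_2(3.1) = (3.1 - 1)/(3 - 1) × (3.1 - 2)/(3 - 2) × (3.1 - 4)/(3 - 4) = 1.039500
L_3(3.1) = (3.1 - 1)/(4 - 1) × (3.1 - 2)/(4 - 2) × (3.1 - 3)/(4 - 3) = 0.038500

P(3.1) = (-14)×L_0(3.1) + 1×L_1(3.1) + 14×L_2(3.1) + 1×L_3(3.1)
P(3.1) = 14.266000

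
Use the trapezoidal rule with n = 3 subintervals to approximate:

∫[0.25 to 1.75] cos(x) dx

f(x) = cos(x)
a = 0.25, b = 1.75, n = 3
h = (b - a)/n = 0.500000

Trapezoidal rule: (h/2)[f(x₀) + 2f(x₁) + 2f(x₂) + ... + f(xₙ)]

x_0 = 0.2500, f(x_0) = 0.968912, coefficient = 1
x_1 = 0.7500, f(x_1) = 0.731689, coefficient = 2
x_2 = 1.2500, f(x_2) = 0.315322, coefficient = 2
x_3 = 1.7500, f(x_3) = -0.178246, coefficient = 1

I ≈ (0.500000/2) × 2.884689 = 0.721172
Exact value: 0.736582
Error: 0.015410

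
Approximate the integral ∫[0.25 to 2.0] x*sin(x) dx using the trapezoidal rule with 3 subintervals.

f(x) = x*sin(x)
a = 0.25, b = 2.0, n = 3
h = (b - a)/n = 0.583333

Trapezoidal rule: (h/2)[f(x₀) + 2f(x₁) + 2f(x₂) + ... + f(xₙ)]

x_0 = 0.2500, f(x_0) = 0.061851, coefficient = 1
x_1 = 0.8333, f(x_1) = 0.616814, coefficient = 2
x_2 = 1.4167, f(x_2) = 1.399873, coefficient = 2
x_3 = 2.0000, f(x_3) = 1.818595, coefficient = 1

I ≈ (0.583333/2) × 5.913820 = 1.724864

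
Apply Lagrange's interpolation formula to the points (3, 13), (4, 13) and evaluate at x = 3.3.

Lagrange interpolation formula:
P(x) = Σ yᵢ × Lᵢ(x)
where Lᵢ(x) = Π_{j≠i} (x - xⱼ)/(xᵢ - xⱼ)

L_0(3.3) = (3.3 - 4)/(3 - 4) = 0.700000
L_1(3.3) = (3.3 - 3)/(4 - 3) = 0.300000

P(3.3) = 13×L_0(3.3) + 13×L_1(3.3)
P(3.3) = 13.000000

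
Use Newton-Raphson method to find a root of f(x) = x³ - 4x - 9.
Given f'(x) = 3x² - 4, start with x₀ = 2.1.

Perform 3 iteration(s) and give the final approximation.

f(x) = x³ - 4x - 9
f'(x) = 3x² - 4
x₀ = 2.1

Newton-Raphson formula: x_{n+1} = x_n - f(x_n)/f'(x_n)

Iteration 1:
  f(2.100000) = -8.139000
  f'(2.100000) = 9.230000
  x_1 = 2.100000 - (-8.139000)/9.230000 = 2.981798
Iteration 2:
  f(2.981798) = 5.584341
  f'(2.981798) = 22.673367
  x_2 = 2.981798 - 5.584341/22.673367 = 2.735503
Iteration 3:
  f(2.735503) = 0.527699
  f'(2.735503) = 18.448935
  x_3 = 2.735503 - 0.527699/18.448935 = 2.706900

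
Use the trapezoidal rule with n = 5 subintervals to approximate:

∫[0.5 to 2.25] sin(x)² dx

f(x) = sin(x)²
a = 0.5, b = 2.25, n = 5
h = (b - a)/n = 0.350000

Trapezoidal rule: (h/2)[f(x₀) + 2f(x₁) + 2f(x₂) + ... + f(xₙ)]

x_0 = 0.5000, f(x_0) = 0.229849, coefficient = 1
x_1 = 0.8500, f(x_1) = 0.564422, coefficient = 2
x_2 = 1.2000, f(x_2) = 0.868697, coefficient = 2
x_3 = 1.5500, f(x_3) = 0.999568, coefficient = 2
x_4 = 1.9000, f(x_4) = 0.895484, coefficient = 2
x_5 = 2.2500, f(x_5) = 0.605398, coefficient = 1

I ≈ (0.350000/2) × 7.491588 = 1.311028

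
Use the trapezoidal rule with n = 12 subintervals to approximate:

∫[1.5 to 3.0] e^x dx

f(x) = e^x
a = 1.5, b = 3.0, n = 12
h = (b - a)/n = 0.125000

Trapezoidal rule: (h/2)[f(x₀) + 2f(x₁) + 2f(x₂) + ... + f(xₙ)]

x_0 = 1.5000, f(x_0) = 4.481689, coefficient = 1
x_1 = 1.6250, f(x_1) = 5.078419, coefficient = 2
x_2 = 1.7500, f(x_2) = 5.754603, coefficient = 2
x_3 = 1.8750, f(x_3) = 6.520819, coefficient = 2
x_4 = 2.0000, f(x_4) = 7.389056, coefficient = 2
x_5 = 2.1250, f(x_5) = 8.372897, coefficient = 2
x_6 = 2.2500, f(x_6) = 9.487736, coefficient = 2
x_7 = 2.3750, f(x_7) = 10.751013, coefficient = 2
x_8 = 2.5000, f(x_8) = 12.182494, coefficient = 2
x_9 = 2.6250, f(x_9) = 13.804574, coefficient = 2
x_10 = 2.7500, f(x_10) = 15.642632, coefficient = 2
x_11 = 2.8750, f(x_11) = 17.725424, coefficient = 2
x_12 = 3.0000, f(x_12) = 20.085537, coefficient = 1

I ≈ (0.125000/2) × 249.986561 = 15.624160
Exact value: 15.603848
Error: 0.020312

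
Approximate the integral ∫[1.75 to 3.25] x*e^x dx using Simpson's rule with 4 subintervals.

f(x) = x*e^x
a = 1.75, b = 3.25, n = 4
h = (b - a)/n = 0.375000

Simpson's rule: (h/3)[f(x₀) + 4f(x₁) + 2f(x₂) + ... + f(xₙ)]

x_0 = 1.7500, f(x_0) = 10.070555, coefficient = 1
x_1 = 2.1250, f(x_1) = 17.792407, coefficient = 4
x_2 = 2.5000, f(x_2) = 30.456235, coefficient = 2
x_3 = 2.8750, f(x_3) = 50.960594, coefficient = 4
x_4 = 3.2500, f(x_4) = 83.818605, coefficient = 1

I ≈ (0.375000/3) × 429.813635 = 53.726704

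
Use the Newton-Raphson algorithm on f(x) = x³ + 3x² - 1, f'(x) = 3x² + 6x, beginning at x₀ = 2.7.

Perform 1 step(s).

f(x) = x³ + 3x² - 1
f'(x) = 3x² + 6x
x₀ = 2.7

Newton-Raphson formula: x_{n+1} = x_n - f(x_n)/f'(x_n)

Iteration 1:
  f(2.700000) = 40.553000
  f'(2.700000) = 38.070000
  x_1 = 2.700000 - 40.553000/38.070000 = 1.634778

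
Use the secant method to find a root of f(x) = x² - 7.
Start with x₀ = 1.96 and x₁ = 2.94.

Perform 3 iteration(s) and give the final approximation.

f(x) = x² - 7
x₀ = 1.96, x₁ = 2.94

Secant formula: x_{n+1} = x_n - f(x_n)(x_n - x_{n-1})/(f(x_n) - f(x_{n-1}))

Iteration 1:
  f(1.960000) = -3.158400
  f(2.940000) = 1.643600
  x_2 = 2.940000 - 1.643600×(2.940000 - 1.960000)/(1.643600 - (-3.158400))
       = 2.604571
Iteration 2:
  f(2.940000) = 1.643600
  f(2.604571) = -0.216208
  x_3 = 2.604571 - (-0.216208)×(2.604571 - 2.940000)/(-0.216208 - 1.643600)
       = 2.643566
Iteration 3:
  f(2.604571) = -0.216208
  f(2.643566) = -0.011559
  x_4 = 2.643566 - (-0.011559)×(2.643566 - 2.604571)/(-0.011559 - (-0.216208))
       = 2.645768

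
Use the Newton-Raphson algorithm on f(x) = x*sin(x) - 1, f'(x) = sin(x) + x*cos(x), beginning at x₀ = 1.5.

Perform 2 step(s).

f(x) = x*sin(x) - 1
f'(x) = sin(x) + x*cos(x)
x₀ = 1.5

Newton-Raphson formula: x_{n+1} = x_n - f(x_n)/f'(x_n)

Iteration 1:
  f(1.500000) = 0.496242
  f'(1.500000) = 1.103601
  x_1 = 1.500000 - 0.496242/1.103601 = 1.050342
Iteration 2:
  f(1.050342) = -0.088730
  f'(1.050342) = 1.389902
  x_2 = 1.050342 - (-0.088730)/1.389902 = 1.114181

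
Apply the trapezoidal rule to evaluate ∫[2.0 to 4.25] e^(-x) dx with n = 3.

f(x) = e^(-x)
a = 2.0, b = 4.25, n = 3
h = (b - a)/n = 0.750000

Trapezoidal rule: (h/2)[f(x₀) + 2f(x₁) + 2f(x₂) + ... + f(xₙ)]

x_0 = 2.0000, f(x_0) = 0.135335, coefficient = 1
x_1 = 2.7500, f(x_1) = 0.063928, coefficient = 2
x_2 = 3.5000, f(x_2) = 0.030197, coefficient = 2
x_3 = 4.2500, f(x_3) = 0.014264, coefficient = 1

I ≈ (0.750000/2) × 0.337850 = 0.126694
Exact value: 0.121071
Error: 0.005623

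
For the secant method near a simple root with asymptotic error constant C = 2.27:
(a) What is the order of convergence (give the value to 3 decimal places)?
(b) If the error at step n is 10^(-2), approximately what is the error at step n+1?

(a) Secant method has superlinear convergence with order φ = (1+√5)/2 ≈ 1.618.
    This means |e_{n+1}| ≈ C|e_n|^1.618.

(b) With |e_n| = 10^(-2) and C = 2.27:
    |e_{n+1}| ≈ 2.27 × (10^(-2))^1.618 = 2.27 × 10^(-3.24)

(a) ≈ 1.618 (golden ratio); (b) |e_{n+1}| ≈ 1.318e-03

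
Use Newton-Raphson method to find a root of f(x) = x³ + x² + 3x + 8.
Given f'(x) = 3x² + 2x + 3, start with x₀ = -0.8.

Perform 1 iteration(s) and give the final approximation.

f(x) = x³ + x² + 3x + 8
f'(x) = 3x² + 2x + 3
x₀ = -0.8

Newton-Raphson formula: x_{n+1} = x_n - f(x_n)/f'(x_n)

Iteration 1:
  f(-0.800000) = 5.728000
  f'(-0.800000) = 3.320000
  x_1 = -0.800000 - 5.728000/3.320000 = -2.525301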